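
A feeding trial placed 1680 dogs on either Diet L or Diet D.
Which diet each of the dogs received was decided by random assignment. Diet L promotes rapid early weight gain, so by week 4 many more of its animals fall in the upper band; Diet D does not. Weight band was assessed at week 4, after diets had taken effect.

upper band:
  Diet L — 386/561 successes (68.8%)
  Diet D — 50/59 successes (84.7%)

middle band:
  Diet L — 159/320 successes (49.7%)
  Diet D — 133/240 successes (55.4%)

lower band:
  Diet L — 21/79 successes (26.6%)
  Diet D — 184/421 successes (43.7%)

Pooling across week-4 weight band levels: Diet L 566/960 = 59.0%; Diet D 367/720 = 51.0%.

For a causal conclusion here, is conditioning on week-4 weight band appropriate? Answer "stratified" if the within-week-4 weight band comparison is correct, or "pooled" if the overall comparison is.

pooled

Week-4 weight band lies on the pathway diet → week-4 weight band → outcome, so adjusting for it blocks the indirect effect. For the total causal effect of diet, use the unadjusted pooled rates.
Pooled: Diet L 59.0% vs Diet D 51.0%; Diet L is higher overall.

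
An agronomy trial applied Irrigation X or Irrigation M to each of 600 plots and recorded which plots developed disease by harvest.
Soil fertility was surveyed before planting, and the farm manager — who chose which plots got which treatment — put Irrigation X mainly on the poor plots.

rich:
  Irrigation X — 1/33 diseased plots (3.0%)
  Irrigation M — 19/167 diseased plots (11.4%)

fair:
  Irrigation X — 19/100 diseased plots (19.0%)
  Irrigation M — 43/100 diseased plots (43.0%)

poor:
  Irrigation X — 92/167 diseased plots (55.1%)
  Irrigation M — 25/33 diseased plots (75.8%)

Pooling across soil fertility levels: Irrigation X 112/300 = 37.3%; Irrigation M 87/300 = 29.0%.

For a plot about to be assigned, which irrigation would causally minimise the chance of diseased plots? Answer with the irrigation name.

Within every soil fertility level Irrigation X has the lower rate, yet pooled Irrigation M does — Simpson's reversal.
Here soil fertility is a common cause — it drives both which irrigation a case falls under and the outcome. The crude comparison mixes populations; the stratum-specific rates are the causally relevant ones.
Within each level — rich: 3.0% vs 11.4%; fair: 19.0% vs 43.0%; poor: 55.1% vs 75.8% — Irrigation X is lower every time.

Irrigation X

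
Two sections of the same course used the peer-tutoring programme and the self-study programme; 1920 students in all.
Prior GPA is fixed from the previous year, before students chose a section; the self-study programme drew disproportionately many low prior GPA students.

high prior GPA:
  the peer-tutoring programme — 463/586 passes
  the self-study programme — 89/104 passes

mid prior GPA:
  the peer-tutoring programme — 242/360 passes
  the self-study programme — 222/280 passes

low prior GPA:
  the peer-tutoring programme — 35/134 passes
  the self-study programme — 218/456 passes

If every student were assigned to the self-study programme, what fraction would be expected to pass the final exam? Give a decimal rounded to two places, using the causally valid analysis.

Here prior GPA band is a common cause — it drives both which teaching method a case falls under and the outcome. The crude comparison mixes populations; the stratum-specific rates are the causally relevant ones.
Standardising the self-study programme to the population prior GPA band mix: 0.359·89/104 + 0.333·222/280 + 0.307·218/456 = 0.719.

0.72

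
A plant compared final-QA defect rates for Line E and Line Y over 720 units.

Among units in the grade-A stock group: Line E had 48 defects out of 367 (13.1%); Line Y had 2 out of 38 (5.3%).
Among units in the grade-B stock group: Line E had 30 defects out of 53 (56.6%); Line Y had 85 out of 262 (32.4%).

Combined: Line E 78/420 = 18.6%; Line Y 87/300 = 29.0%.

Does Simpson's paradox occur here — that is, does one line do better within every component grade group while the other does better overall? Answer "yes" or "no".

Within each component grade level (grade-A stock 13.1% vs 5.3%; grade-B stock 56.6% vs 32.4%), Line Y has the lower rate every time. Pooled: 18.6% vs 29.0% — Line E has the lower rate overall. The two comparisons disagree.

yes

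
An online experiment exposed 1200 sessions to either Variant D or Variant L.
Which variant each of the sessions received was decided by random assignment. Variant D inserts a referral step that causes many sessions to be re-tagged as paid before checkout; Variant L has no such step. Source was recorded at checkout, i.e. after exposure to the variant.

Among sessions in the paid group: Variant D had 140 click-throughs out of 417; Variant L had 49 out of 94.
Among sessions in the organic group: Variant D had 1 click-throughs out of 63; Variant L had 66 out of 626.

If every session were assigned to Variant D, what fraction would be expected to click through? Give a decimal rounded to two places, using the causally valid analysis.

0.29

Traffic source lies on the pathway variant → traffic source → outcome, so adjusting for it blocks the indirect effect. For the total causal effect of variant, use the unadjusted pooled rates.
So P(outcome | do(Variant D)) is just the pooled rate for Variant D: 141/480 = 0.294.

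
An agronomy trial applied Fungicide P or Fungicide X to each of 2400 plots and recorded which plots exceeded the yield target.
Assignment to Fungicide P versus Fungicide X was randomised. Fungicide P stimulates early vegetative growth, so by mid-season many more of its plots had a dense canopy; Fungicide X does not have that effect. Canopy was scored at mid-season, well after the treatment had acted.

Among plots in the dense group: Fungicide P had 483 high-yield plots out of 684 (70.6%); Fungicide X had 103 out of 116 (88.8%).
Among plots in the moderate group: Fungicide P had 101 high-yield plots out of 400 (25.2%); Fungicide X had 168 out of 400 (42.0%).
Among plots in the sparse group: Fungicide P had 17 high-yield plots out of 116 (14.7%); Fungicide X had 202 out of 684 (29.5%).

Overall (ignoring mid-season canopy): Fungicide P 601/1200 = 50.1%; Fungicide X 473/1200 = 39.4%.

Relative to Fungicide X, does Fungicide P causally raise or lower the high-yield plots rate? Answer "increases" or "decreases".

Stratifying would compare fungicides among plots the fungicides themselves sorted into mid-season canopy groups — a form of selection on an intermediate. The unconditioned pooled rates give the total causal effect.
Pooled: Fungicide P 50.1% vs Fungicide X 39.4%; Fungicide P is higher overall.

increases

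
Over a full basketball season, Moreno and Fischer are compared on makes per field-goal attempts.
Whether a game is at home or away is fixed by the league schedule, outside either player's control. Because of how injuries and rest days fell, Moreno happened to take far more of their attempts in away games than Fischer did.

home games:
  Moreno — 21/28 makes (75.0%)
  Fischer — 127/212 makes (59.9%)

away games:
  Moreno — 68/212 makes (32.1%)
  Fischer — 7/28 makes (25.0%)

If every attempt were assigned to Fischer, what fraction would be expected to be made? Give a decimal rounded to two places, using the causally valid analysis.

Since game venue is a pre-existing factor (not a product of the player) and it affects the outcome on its own, it is a confounder. The stratified rates, not the pooled rate, identify the causal effect.
Standardising Fischer to the population game venue mix: 0.500·127/212 + 0.500·7/28 = 0.425.

0.42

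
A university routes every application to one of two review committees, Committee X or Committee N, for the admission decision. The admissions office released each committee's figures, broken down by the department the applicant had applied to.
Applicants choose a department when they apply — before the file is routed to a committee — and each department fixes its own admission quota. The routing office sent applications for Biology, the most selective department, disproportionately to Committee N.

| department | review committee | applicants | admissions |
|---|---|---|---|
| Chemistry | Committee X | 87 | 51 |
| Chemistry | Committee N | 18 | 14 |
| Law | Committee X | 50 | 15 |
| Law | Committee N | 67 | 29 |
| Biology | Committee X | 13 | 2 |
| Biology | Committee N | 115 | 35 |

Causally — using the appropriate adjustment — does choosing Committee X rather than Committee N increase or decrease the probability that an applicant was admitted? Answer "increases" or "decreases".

decreases

Within every department level Committee N has the higher rate, yet pooled Committee X does — Simpson's reversal.
Department satisfies the back-door criterion: it is not a descendant of the review committee, and it blocks the spurious path from review committee to outcome. Adjusting for it (i.e., using the within-department rates) gives the causal effect.
Within each level — Chemistry: 58.6% vs 77.8%; Law: 30.0% vs 43.3%; Biology: 15.4% vs 30.4% — Committee N is higher every time.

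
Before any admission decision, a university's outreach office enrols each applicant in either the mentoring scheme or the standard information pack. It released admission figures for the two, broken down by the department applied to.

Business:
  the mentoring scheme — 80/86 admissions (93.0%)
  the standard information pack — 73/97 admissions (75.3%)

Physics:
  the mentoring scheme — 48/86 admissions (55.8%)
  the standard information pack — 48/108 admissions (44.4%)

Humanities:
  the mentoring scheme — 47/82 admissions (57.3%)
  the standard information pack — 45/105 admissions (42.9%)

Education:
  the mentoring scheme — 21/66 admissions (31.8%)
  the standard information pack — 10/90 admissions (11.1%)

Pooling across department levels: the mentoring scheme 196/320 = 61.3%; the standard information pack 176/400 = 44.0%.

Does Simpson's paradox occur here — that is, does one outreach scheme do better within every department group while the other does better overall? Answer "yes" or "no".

no

Within each department level (Business 93.0% vs 75.3%; Physics 55.8% vs 44.4%; Humanities 57.3% vs 42.9%; Education 31.8% vs 11.1%), the mentoring scheme has the higher rate every time. Pooled: 61.3% vs 44.0% — the mentoring scheme has the higher rate overall. They agree.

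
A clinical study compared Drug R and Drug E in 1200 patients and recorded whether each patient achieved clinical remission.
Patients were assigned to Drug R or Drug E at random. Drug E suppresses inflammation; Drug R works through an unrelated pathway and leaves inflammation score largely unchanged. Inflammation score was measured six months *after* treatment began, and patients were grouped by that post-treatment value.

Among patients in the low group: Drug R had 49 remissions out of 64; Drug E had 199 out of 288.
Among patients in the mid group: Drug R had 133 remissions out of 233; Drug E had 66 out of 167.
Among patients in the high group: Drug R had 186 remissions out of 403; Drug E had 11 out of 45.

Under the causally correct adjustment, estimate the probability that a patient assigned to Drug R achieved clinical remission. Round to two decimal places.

0.53

Drug R is higher inside every inflammation score stratum but Drug E is higher in aggregate. Whether to stratify depends on how inflammation score relates to the drug.
Inflammation score lies on the pathway drug → inflammation score → outcome, so adjusting for it blocks the indirect effect. For the total causal effect of drug, use the unadjusted pooled rates.
So P(outcome | do(Drug R)) is just the pooled rate for Drug R: 368/700 = 0.526.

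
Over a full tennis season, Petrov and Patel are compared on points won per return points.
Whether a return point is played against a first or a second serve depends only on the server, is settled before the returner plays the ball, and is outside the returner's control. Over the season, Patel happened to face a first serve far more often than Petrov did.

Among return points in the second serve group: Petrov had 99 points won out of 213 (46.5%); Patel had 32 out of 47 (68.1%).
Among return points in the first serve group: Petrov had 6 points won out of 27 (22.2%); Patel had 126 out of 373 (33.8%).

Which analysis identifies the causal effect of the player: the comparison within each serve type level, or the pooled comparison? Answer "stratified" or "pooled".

stratified

Within every serve type level Patel has the higher rate, yet pooled Petrov does — Simpson's reversal.
The imbalance in serve type arose from how return points were allocated, not from anything the player did; and serve type independently affects the outcome. The pooled gap is confounded — condition on serve type.
Within each level — second serve: 46.5% vs 68.1%; first serve: 22.2% vs 33.8% — Patel is higher every time.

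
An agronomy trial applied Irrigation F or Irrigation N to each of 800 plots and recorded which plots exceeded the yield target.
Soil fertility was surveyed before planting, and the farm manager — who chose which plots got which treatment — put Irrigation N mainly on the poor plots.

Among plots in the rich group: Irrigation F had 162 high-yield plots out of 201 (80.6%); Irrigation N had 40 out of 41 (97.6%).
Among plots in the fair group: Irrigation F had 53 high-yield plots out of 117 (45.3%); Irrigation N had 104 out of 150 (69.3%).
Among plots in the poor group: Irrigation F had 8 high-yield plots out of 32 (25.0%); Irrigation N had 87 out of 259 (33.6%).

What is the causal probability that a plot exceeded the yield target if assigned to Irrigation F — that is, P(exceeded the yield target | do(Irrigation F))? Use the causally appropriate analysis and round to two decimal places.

The soil fertility-specific comparison favours Irrigation N throughout, but the pooled figures favour Irrigation F. The question is whether to condition on soil fertility.
Soil fertility satisfies the back-door criterion: it is not a descendant of the irrigation, and it blocks the spurious path from irrigation to outcome. Adjusting for it (i.e., using the within-soil fertility rates) gives the causal effect.
Standardising Irrigation F to the population soil fertility mix: 0.302·162/201 + 0.334·53/117 + 0.364·8/32 = 0.486.

0.49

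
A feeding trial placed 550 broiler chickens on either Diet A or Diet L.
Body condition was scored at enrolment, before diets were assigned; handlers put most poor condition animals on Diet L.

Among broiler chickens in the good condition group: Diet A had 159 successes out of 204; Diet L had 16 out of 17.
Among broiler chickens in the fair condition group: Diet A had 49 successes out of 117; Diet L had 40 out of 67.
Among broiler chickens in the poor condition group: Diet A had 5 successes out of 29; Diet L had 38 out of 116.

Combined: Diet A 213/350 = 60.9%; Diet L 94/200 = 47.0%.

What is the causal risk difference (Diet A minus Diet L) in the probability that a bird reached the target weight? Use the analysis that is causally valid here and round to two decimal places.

The stratified and pooled comparisons disagree (Diet L wins within each starting body condition; Diet A wins overall), so the answer turns on the causal role of starting body condition.
Here starting body condition is a common cause — it drives both which diet a case falls under and the outcome. The crude comparison mixes populations; the stratum-specific rates are the causally relevant ones.
Adjusting over the population distribution of starting body condition: 0.402·(0.779−0.941) + 0.335·(0.419−0.597) + 0.264·(0.172−0.328) = -0.166.

-0.17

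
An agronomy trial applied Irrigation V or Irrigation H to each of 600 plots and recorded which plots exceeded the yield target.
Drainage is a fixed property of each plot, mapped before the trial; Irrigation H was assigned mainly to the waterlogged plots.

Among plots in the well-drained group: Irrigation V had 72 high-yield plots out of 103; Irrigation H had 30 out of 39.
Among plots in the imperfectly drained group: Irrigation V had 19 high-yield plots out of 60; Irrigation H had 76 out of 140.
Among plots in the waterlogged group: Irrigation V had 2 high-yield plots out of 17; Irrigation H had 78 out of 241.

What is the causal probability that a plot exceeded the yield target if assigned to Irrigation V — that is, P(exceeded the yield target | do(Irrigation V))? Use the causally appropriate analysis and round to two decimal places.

Field drainage is set before the irrigation has any effect — it is not caused by the irrigation — and it independently drives the outcome. That makes it a confounder, so the causal comparison is within field drainage levels.
Standardising Irrigation V to the population field drainage mix: 0.237·72/103 + 0.333·19/60 + 0.430·2/17 = 0.322.

0.32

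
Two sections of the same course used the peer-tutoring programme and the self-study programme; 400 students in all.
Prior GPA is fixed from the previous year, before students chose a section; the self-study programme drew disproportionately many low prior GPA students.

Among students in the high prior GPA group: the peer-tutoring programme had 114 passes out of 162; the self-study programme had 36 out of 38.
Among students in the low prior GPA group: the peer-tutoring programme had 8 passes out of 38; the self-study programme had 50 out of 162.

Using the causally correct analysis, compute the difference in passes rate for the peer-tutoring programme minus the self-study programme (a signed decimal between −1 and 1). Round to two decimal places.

the self-study programme is higher inside every prior GPA band stratum but the peer-tutoring programme is higher in aggregate. Whether to stratify depends on how prior GPA band relates to the teaching method.
Prior GPA band satisfies the back-door criterion: it is not a descendant of the teaching method, and it blocks the spurious path from teaching method to outcome. Adjusting for it (i.e., using the within-prior GPA band rates) gives the causal effect.
Adjusting over the population distribution of prior GPA band: 0.500·(0.704−0.947) + 0.500·(0.211−0.309) = -0.171.

-0.17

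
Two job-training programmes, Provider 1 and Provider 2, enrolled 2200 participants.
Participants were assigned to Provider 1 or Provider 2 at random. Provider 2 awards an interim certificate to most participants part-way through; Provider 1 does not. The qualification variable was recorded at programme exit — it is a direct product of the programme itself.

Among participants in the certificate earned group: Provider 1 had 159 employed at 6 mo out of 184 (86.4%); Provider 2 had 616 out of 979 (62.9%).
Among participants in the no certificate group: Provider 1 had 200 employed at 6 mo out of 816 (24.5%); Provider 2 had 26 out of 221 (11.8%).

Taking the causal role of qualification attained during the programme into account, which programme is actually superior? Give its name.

Provider 2

The stratified and pooled comparisons disagree (Provider 1 wins within each qualification attained during the programme; Provider 2 wins overall), so the answer turns on the causal role of qualification attained during the programme.
Because the programme influences qualification attained during the programme, qualification attained during the programme is a post-treatment mediator, not a confounder. Stratifying on it would bias the estimate; the causal effect is the crude pooled difference.
Pooled: Provider 1 35.9% vs Provider 2 53.5%; Provider 2 is higher overall.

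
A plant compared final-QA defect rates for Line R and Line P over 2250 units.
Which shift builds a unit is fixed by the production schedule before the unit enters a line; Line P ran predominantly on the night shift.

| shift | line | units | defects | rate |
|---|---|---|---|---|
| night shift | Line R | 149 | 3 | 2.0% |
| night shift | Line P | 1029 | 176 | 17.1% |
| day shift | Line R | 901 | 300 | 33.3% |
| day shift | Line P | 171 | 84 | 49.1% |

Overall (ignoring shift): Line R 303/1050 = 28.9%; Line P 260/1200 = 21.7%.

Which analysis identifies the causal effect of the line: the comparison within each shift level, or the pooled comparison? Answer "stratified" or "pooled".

stratified

Shift differs across lines for reasons unrelated to any effect of the line itself, and it separately predicts the outcome — a classic confounder. We must compare within shift levels.
Within each level — night shift: 2.0% vs 17.1%; day shift: 33.3% vs 49.1% — Line R is lower every time.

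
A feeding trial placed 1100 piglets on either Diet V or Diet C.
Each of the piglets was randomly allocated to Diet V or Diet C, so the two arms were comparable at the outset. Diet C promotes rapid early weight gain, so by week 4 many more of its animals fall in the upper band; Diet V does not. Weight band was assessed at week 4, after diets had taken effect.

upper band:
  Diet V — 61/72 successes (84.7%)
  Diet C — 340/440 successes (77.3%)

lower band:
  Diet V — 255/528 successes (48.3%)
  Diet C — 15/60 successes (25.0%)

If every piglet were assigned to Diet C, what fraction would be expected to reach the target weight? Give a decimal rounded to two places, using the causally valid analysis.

0.71

Week-4 weight band lies on the pathway diet → week-4 weight band → outcome, so adjusting for it blocks the indirect effect. For the total causal effect of diet, use the unadjusted pooled rates.
So P(outcome | do(Diet C)) is just the pooled rate for Diet C: 355/500 = 0.710.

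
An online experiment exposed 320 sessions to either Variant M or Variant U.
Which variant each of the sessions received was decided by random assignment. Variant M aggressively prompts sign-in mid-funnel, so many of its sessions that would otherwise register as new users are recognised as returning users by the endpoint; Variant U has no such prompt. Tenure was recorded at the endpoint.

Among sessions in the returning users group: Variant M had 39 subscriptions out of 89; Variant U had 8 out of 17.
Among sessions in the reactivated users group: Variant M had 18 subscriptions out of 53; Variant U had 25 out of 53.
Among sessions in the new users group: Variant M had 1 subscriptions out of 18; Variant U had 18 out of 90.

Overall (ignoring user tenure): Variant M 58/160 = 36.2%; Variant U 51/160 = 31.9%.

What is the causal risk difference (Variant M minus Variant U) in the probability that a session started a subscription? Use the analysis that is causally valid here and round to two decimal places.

+0.04

The distribution of user tenure is itself part of what the variant does — it is an intermediate outcome. Holding it fixed would remove that part of the effect; the total effect is the pooled difference.
The causal difference is the pooled difference: 0.362 − 0.319 = +0.044.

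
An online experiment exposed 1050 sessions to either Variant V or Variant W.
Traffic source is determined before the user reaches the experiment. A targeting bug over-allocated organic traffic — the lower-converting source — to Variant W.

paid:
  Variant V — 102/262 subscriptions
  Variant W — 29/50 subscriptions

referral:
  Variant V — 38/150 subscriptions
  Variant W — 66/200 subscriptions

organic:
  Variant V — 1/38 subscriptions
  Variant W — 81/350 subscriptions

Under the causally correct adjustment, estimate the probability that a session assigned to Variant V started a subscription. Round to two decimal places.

Variant W is higher inside every traffic source stratum but Variant V is higher in aggregate. Whether to stratify depends on how traffic source relates to the variant.
Nothing the variant does changes traffic source; the imbalance is an allocation artefact. With traffic source also predicting the outcome, the pooled figure is confounded, and the within-stratum comparison is the causal one.
Standardising Variant V to the population traffic source mix: 0.297·102/262 + 0.333·38/150 + 0.370·1/38 = 0.210.

0.21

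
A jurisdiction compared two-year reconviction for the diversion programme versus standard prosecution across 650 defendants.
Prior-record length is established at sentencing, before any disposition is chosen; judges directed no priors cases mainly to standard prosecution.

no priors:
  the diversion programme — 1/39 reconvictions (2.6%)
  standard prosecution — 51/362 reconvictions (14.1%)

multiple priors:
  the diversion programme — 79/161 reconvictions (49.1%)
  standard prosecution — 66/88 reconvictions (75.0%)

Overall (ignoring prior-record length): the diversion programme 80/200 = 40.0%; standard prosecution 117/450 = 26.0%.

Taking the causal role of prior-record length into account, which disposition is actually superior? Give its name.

The stratified and pooled comparisons disagree (the diversion programme wins within each prior-record length; standard prosecution wins overall), so the answer turns on the causal role of prior-record length.
The imbalance in prior-record length arose from how defendants were allocated, not from anything the disposition did; and prior-record length independently affects the outcome. The pooled gap is confounded — condition on prior-record length.
Within each level — no priors: 2.6% vs 14.1%; multiple priors: 49.1% vs 75.0% — the diversion programme is lower every time.

the diversion programme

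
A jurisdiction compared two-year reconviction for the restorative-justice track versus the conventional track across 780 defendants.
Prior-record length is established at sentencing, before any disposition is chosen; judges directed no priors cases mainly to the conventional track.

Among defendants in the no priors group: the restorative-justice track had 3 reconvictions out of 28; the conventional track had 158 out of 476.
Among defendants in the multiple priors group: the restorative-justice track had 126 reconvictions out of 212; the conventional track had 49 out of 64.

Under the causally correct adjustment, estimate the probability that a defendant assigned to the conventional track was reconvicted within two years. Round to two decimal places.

the restorative-justice track is lower inside every prior-record length stratum but the conventional track is lower in aggregate. Whether to stratify depends on how prior-record length relates to the disposition.
Prior-record length satisfies the back-door criterion: it is not a descendant of the disposition, and it blocks the spurious path from disposition to outcome. Adjusting for it (i.e., using the within-prior-record length rates) gives the causal effect.
Standardising the conventional track to the population prior-record length mix: 0.646·158/476 + 0.354·49/64 = 0.485.

0.49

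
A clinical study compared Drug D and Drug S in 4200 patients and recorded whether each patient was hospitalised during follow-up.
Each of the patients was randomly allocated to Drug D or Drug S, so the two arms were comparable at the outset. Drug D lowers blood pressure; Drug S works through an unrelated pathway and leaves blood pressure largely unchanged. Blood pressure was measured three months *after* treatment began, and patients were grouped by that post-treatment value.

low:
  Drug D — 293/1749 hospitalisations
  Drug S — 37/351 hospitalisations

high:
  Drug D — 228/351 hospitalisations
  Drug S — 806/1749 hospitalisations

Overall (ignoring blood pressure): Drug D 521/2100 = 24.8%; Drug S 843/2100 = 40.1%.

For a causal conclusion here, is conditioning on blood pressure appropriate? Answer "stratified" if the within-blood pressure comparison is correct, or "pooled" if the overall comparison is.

pooled

Blood pressure here is a post-treatment variable shaped by the drug; conditioning on it would introduce bias rather than remove it. The overall comparison is the causal one.
Pooled: Drug D 24.8% vs Drug S 40.1%; Drug D is lower overall.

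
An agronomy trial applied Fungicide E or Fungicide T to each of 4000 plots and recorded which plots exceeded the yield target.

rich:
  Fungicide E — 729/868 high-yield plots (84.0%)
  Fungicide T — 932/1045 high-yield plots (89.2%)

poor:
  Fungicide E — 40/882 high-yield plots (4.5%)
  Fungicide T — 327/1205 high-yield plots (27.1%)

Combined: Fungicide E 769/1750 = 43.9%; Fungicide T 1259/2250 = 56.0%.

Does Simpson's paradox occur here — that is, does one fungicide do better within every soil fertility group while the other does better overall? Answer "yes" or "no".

Within each soil fertility level (rich 84.0% vs 89.2%; poor 4.5% vs 27.1%), Fungicide T has the higher rate every time. Pooled: 43.9% vs 56.0% — Fungicide T has the higher rate overall. They agree.

no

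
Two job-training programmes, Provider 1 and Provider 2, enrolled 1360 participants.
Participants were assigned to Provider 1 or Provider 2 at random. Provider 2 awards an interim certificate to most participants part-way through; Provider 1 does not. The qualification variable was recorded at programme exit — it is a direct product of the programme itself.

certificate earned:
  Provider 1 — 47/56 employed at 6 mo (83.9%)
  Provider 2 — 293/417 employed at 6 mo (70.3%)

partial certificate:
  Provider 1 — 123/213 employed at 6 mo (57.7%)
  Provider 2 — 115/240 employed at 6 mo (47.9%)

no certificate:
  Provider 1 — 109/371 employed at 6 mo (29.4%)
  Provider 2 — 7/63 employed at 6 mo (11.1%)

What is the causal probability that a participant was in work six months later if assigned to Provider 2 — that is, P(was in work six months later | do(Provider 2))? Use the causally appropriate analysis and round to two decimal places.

The distribution of qualification attained during the programme is itself part of what the programme does — it is an intermediate outcome. Holding it fixed would remove that part of the effect; the total effect is the pooled difference.
So P(outcome | do(Provider 2)) is just the pooled rate for Provider 2: 415/720 = 0.576.

0.58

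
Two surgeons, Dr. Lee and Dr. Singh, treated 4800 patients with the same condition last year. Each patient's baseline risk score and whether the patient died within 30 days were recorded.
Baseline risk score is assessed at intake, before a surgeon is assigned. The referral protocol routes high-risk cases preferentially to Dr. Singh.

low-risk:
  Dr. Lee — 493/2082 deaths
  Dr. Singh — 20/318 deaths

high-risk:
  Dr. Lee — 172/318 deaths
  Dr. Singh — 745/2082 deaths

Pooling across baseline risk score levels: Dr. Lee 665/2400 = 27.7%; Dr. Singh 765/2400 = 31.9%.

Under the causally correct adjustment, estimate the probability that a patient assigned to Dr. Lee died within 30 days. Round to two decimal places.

The stratified and pooled comparisons disagree (Dr. Singh wins within each baseline risk score; Dr. Lee wins overall), so the answer turns on the causal role of baseline risk score.
Nothing the surgeon does changes baseline risk score; the imbalance is an allocation artefact. With baseline risk score also predicting the outcome, the pooled figure is confounded, and the within-stratum comparison is the causal one.
Standardising Dr. Lee to the population baseline risk score mix: 0.500·493/2082 + 0.500·172/318 = 0.389.

0.39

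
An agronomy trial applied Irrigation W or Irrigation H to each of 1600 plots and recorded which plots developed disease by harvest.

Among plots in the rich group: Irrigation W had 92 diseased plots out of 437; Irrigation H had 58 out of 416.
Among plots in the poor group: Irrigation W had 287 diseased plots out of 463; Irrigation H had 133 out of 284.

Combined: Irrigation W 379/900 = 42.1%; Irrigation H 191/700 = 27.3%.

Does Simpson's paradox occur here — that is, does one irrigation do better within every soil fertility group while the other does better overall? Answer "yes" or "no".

Within each soil fertility level (rich 21.1% vs 13.9%; poor 62.0% vs 46.8%), Irrigation H has the lower rate every time. Pooled: 42.1% vs 27.3% — Irrigation H has the lower rate overall. They agree.

no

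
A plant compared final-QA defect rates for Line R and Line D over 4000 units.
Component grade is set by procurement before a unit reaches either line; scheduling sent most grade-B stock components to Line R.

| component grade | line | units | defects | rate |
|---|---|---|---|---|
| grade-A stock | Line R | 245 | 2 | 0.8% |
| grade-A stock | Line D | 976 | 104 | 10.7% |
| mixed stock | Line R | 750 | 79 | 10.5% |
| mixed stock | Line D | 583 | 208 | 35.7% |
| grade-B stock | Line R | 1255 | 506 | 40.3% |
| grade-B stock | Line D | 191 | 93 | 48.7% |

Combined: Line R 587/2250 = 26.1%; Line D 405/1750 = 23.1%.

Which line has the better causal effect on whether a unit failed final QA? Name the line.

Since component grade is a pre-existing factor (not a product of the line) and it affects the outcome on its own, it is a confounder. The stratified rates, not the pooled rate, identify the causal effect.
Within each level — grade-A stock: 0.8% vs 10.7%; mixed stock: 10.5% vs 35.7%; grade-B stock: 40.3% vs 48.7% — Line R is lower every time.

Line R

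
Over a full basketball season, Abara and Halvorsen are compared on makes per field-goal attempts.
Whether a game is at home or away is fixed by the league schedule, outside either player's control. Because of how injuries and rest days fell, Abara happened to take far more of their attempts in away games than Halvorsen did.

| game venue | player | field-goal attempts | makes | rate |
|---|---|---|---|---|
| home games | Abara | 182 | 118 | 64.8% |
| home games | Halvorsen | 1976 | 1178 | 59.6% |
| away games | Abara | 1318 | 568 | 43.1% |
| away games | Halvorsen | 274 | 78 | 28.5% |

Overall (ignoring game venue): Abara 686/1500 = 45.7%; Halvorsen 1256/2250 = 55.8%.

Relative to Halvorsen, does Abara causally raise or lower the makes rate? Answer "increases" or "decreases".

Nothing the player does changes game venue; the imbalance is an allocation artefact. With game venue also predicting the outcome, the pooled figure is confounded, and the within-stratum comparison is the causal one.
Within each level — home games: 64.8% vs 59.6%; away games: 43.1% vs 28.5% — Abara is higher every time.

increases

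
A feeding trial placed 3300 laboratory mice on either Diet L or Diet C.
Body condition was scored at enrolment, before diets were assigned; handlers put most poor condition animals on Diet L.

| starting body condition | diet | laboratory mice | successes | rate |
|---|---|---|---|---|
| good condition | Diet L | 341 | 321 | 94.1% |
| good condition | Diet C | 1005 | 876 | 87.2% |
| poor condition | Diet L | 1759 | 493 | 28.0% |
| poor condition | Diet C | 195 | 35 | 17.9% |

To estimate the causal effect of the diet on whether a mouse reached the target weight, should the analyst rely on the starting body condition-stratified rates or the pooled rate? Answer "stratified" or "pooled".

The stratified and pooled comparisons disagree (Diet L wins within each starting body condition; Diet C wins overall), so the answer turns on the causal role of starting body condition.
Starting body condition differs across diets for reasons unrelated to any effect of the diet itself, and it separately predicts the outcome — a classic confounder. We must compare within starting body condition levels.
Within each level — good condition: 94.1% vs 87.2%; poor condition: 28.0% vs 17.9% — Diet L is higher every time.

stratified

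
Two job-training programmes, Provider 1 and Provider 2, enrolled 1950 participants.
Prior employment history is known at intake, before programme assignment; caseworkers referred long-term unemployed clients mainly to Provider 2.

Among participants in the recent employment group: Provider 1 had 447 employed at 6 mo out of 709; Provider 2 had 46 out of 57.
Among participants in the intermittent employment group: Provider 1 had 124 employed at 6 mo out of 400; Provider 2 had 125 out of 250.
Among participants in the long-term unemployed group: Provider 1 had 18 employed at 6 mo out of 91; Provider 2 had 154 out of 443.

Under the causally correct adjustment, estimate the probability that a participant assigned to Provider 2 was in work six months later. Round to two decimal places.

Prior employment history is set before the programme has any effect — it is not caused by the programme — and it independently drives the outcome. That makes it a confounder, so the causal comparison is within prior employment history levels.
Standardising Provider 2 to the population prior employment history mix: 0.393·46/57 + 0.333·125/250 + 0.274·154/443 = 0.579.

0.58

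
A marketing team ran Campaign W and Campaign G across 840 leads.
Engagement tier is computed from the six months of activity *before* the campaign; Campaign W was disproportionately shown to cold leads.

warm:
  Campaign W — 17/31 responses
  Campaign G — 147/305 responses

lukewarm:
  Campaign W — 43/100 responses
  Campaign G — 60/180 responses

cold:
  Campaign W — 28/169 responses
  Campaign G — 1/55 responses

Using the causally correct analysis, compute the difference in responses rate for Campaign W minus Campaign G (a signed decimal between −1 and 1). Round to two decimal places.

The imbalance in engagement tier arose from how leads were allocated, not from anything the campaign did; and engagement tier independently affects the outcome. The pooled gap is confounded — condition on engagement tier.
Adjusting over the population distribution of engagement tier: 0.400·(0.548−0.482) + 0.333·(0.430−0.333) + 0.267·(0.166−0.018) = +0.098.

+0.10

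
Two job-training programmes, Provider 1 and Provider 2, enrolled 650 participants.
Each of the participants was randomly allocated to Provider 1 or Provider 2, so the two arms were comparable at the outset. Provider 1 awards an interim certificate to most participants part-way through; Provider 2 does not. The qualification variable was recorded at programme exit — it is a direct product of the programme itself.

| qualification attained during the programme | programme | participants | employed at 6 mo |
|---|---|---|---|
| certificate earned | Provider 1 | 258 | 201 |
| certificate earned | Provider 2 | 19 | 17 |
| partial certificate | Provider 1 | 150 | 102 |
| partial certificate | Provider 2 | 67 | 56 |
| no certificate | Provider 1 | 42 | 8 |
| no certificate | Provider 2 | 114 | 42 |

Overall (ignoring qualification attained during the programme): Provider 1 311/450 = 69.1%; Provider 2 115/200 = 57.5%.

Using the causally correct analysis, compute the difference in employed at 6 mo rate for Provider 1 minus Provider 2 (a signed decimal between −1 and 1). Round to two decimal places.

+0.12

Stratifying would compare programmes among participants the programmes themselves sorted into qualification attained during the programme groups — a form of selection on an intermediate. The unconditioned pooled rates give the total causal effect.
The causal difference is the pooled difference: 0.691 − 0.575 = +0.116.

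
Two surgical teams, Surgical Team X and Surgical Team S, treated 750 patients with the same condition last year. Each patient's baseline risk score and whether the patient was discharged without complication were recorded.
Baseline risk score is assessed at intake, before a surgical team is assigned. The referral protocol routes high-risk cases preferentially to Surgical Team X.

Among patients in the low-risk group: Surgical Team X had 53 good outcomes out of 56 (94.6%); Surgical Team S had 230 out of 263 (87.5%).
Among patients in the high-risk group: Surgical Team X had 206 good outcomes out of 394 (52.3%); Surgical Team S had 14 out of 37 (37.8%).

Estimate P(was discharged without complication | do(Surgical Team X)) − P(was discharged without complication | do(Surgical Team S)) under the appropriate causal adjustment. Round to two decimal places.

+0.11

Since baseline risk score is a pre-existing factor (not a product of the surgical team) and it affects the outcome on its own, it is a confounder. The stratified rates, not the pooled rate, identify the causal effect.
Adjusting over the population distribution of baseline risk score: 0.425·(0.946−0.875) + 0.575·(0.523−0.378) = +0.114.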